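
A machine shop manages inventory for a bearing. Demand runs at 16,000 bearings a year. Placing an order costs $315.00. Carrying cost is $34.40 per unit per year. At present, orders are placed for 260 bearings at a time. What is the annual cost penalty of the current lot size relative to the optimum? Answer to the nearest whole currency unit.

Extra cost ≈ $5,235 per year

EOQ = √(2DS/H) = √(2 × 16,000 × 315 / 34.4) ≈ 541.32.
Cost at Q* = (D/Q*)S + (Q*/2)H = √(2DSH) ≈ $18,621.28.
Cost at Q = 260: (16,000/260)×315 + (260/2)×34.4 = $19,384.62 + $4,472.00 = $23,856.62.
Excess = $23,856.62 − $18,621.28 = $5,235.34.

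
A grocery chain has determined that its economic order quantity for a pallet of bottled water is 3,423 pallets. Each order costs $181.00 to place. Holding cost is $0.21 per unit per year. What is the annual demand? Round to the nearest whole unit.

D ≈ 6,797 pallets per year

Squaring Q* = √(2DS/H) gives Q*² = 2DS/H.
From Q* = √(2DS/H): D = Q*²H / (2S) = 3,423² × 0.21 / (2 × 181) = 6797.114.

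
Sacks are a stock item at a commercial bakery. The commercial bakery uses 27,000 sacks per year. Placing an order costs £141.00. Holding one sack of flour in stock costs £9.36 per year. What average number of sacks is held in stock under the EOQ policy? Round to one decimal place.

Average inventory ≈ 451.0 sacks

EOQ = √(2DS/H) = √(2 × 27,000 × 141 / 9.36) ≈ 901.92.
Average inventory = Q*/2 ≈ 901.92 / 2 = 450.961.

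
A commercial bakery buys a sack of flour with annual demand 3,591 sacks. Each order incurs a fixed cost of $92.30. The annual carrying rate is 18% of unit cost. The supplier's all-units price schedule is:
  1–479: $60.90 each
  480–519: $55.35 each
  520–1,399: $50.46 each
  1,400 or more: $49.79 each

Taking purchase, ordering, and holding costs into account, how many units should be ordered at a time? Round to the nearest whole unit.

Q* ≈ 520 sacks

Holding cost per unit per year at price C is H = 0.18·C.
Candidates are each tier's EOQ (if it falls in that tier) and each price-break quantity.
EOQ at $60.90 = 245.9 (feasible in tier 1): TC = 3,591×$60.90 + (3,591/245.9)×92.3 + (245.9/2)×0.18×$60.90 = $221,387.58.
EOQ at $55.35 = 257.9 < 480, so use break Q=480: TC = 3,591×$55.35 + (3,591/480.0)×92.3 + (480.0/2)×0.18×$55.35 = $201,843.49.
EOQ at $50.46 = 270.2 < 520, so use break Q=520: TC = 3,591×$50.46 + (3,591/520.0)×92.3 + (520.0/2)×0.18×$50.46 = $184,200.79.
EOQ at $49.79 = 272.0 < 1400, so use break Q=1400: TC = 3,591×$49.79 + (3,591/1400.0)×92.3 + (1400.0/2)×0.18×$49.79 = $185,306.18.
Lowest total cost is $184,200.79 at Q = 520.0.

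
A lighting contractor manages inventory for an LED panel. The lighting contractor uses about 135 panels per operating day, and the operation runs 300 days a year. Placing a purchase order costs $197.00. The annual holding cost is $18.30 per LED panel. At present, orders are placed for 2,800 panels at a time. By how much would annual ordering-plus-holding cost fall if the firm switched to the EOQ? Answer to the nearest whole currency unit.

Extra cost ≈ $11,381 per year

Annual demand D = 135 × 300 = 40,500.
EOQ = √(2DS/H) = √(2 × 40,500 × 197 / 18.3) ≈ 933.79.
Cost at Q* = (D/Q*)S + (Q*/2)H = √(2DSH) ≈ $17,088.39.
Cost at Q = 2,800: (40,500/2,800)×197 + (2,800/2)×18.3 = $2,849.46 + $25,620.00 = $28,469.46.
Excess = $28,469.46 − $17,088.39 = $11,381.07.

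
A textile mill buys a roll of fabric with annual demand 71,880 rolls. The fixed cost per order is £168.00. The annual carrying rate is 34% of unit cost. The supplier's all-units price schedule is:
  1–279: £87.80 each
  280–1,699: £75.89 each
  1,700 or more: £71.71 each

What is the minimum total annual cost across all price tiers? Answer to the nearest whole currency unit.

TC* ≈ £5,182,342

Holding cost per unit per year at price C is H = 0.34·C.
Candidates are each tier's EOQ (if it falls in that tier) and each price-break quantity.
Tier 1 (£87.80): EOQ = 899.5 exceeds tier's upper bound 279, so this tier is dominated.
EOQ at £75.89 = 967.5 (feasible in tier 2): TC = 71,880×£75.89 + (71,880/967.5)×168 + (967.5/2)×0.34×£75.89 = £5,479,936.70.
EOQ at £71.71 = 995.3 < 1700, so use break Q=1700: TC = 71,880×£71.71 + (71,880/1700.0)×168 + (1700.0/2)×0.34×£71.71 = £5,182,342.43.
Lowest total cost among the candidates is at Q = 1700.0.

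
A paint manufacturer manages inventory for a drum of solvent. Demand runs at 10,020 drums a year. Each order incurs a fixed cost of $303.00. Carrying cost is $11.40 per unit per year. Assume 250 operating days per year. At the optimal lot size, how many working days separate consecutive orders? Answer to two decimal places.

T ≈ 18.21 days

The optimal lot size = √(2DS/H) = √(2 × 10,020 × 303 / 11.4) ≈ 729.82.
Cycle time = Q*/D × 250 = 729.82 / 10,020 × 250 ≈ 18.209 days.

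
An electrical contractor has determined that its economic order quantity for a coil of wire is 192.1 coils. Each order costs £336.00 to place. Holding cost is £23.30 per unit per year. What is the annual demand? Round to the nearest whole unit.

The basic EOQ model gives Q* = √(2DS/H); rearrange for the unknown.
From Q* = √(2DS/H): D = Q*²H / (2S) = 192.1² × 23.3 / (2 × 336) = 1279.503.

D ≈ 1,280 coils per year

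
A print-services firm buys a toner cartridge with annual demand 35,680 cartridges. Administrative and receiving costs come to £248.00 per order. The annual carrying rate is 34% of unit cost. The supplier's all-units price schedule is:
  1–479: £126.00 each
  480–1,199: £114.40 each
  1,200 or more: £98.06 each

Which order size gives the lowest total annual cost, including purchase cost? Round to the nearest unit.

Holding cost per unit per year at price C is H = 0.34·C.
Candidates are each tier's EOQ (if it falls in that tier) and each price-break quantity.
Tier 1 (£126.00): EOQ = 642.7 exceeds tier's upper bound 479, so this tier is dominated.
EOQ at £114.40 = 674.5 (feasible in tier 2): TC = 35,680×£114.40 + (35,680/674.5)×248 + (674.5/2)×0.34×£114.40 = £4,108,028.49.
EOQ at £98.06 = 728.6 < 1200, so use break Q=1200: TC = 35,680×£98.06 + (35,680/1200.0)×248 + (1200.0/2)×0.34×£98.06 = £3,526,158.91.
Lowest total cost is £3,526,158.91 at Q = 1200.0.

Q* ≈ 1,200 cartridges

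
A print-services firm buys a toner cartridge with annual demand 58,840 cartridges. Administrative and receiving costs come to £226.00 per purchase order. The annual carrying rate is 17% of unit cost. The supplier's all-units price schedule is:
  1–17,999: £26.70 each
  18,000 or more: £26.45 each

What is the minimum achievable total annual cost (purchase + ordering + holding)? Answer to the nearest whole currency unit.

TC* ≈ £1,582,015

Holding cost per unit per year at price C is H = 0.17·C.
Evaluate total cost at each tier's feasible EOQ or, if the EOQ is below the tier, at the tier's minimum quantity.
EOQ at £26.70 = 2420.6 (feasible in tier 1): TC = 58,840×£26.70 + (58,840/2420.6)×226 + (2420.6/2)×0.17×£26.70 = £1,582,015.16.
EOQ at £26.45 = 2432.0 < 18000, so use break Q=18000: TC = 58,840×£26.45 + (58,840/18000.0)×226 + (18000.0/2)×0.17×£26.45 = £1,597,525.27.
Lowest total cost among the candidates is at Q = 2420.6.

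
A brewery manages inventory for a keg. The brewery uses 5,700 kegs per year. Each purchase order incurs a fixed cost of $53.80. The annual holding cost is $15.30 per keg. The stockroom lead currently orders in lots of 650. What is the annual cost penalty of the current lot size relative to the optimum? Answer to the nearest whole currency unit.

EOQ = √(2DS/H) = √(2 × 5,700 × 53.8 / 15.3) ≈ 200.22.
Cost at Q* = (D/Q*)S + (Q*/2)H = √(2DSH) ≈ $3,063.30.
Cost at Q = 650: (5,700/650)×53.8 + (650/2)×15.3 = $471.78 + $4,972.50 = $5,444.28.
Excess = $5,444.28 − $3,063.30 = $2,380.99.

Extra cost ≈ $2,381 per year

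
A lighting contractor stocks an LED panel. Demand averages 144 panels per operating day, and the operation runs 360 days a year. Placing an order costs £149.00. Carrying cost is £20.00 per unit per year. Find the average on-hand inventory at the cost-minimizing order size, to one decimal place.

Average inventory ≈ 439.4 panels

Annual demand D = 144 × 360 = 51,840.
Q* = √(2DS/H) = √(2 × 51,840 × 149 / 20) ≈ 878.87.
Average inventory = Q*/2 ≈ 878.87 / 2 = 439.436.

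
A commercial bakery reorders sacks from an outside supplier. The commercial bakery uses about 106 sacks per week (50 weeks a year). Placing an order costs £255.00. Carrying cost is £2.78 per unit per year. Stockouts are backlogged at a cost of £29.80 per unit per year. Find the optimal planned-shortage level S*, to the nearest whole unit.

Annual demand D = 106 × 50 = 5,300.
With planned backorders, Q* = √(2DS/H) · √((H+B)/B).
√(2DS/H) = √(2 × 5,300 × 255 / 2.78) = 986.054.
√((H+B)/B) = √((2.78+29.8)/29.8) = 1.0456.
Q* ≈ 1031.022.
S* = Q* · H/(H+B) = 1031.022 × 2.78/32.58 ≈ 87.976.

S* ≈ 88 sacks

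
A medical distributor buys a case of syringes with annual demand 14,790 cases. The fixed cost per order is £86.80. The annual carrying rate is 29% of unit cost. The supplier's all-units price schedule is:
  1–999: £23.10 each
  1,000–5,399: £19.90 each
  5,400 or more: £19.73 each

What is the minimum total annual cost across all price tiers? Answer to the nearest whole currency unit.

Holding cost per unit per year at price C is H = 0.29·C.
For each price level, check whether its EOQ is feasible; otherwise the best quantity at that price is the breakpoint.
EOQ at £23.10 = 619.1 (feasible in tier 1): TC = 14,790×£23.10 + (14,790/619.1)×86.8 + (619.1/2)×0.29×£23.10 = £345,796.29.
EOQ at £19.90 = 667.0 < 1000, so use break Q=1000: TC = 14,790×£19.90 + (14,790/1000.0)×86.8 + (1000.0/2)×0.29×£19.90 = £298,490.27.
EOQ at £19.73 = 669.9 < 5400, so use break Q=5400: TC = 14,790×£19.73 + (14,790/5400.0)×86.8 + (5400.0/2)×0.29×£19.73 = £307,493.03.
Lowest total cost among the candidates is at Q = 1000.0.

TC* ≈ £298,490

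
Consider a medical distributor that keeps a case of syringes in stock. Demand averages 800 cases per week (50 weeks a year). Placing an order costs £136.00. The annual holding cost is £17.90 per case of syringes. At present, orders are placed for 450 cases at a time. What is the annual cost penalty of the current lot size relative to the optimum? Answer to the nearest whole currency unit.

Extra cost ≈ £2,161 per year

Annual demand D = 800 × 50 = 40,000.
EOQ = √(2DS/H) = √(2 × 40,000 × 136 / 17.9) ≈ 779.63.
Cost at Q* = (D/Q*)S + (Q*/2)H = √(2DSH) ≈ £13,955.36.
Cost at Q = 450: (40,000/450)×136 + (450/2)×17.9 = £12,088.89 + £4,027.50 = £16,116.39.
Excess = £16,116.39 − £13,955.36 = £2,161.03.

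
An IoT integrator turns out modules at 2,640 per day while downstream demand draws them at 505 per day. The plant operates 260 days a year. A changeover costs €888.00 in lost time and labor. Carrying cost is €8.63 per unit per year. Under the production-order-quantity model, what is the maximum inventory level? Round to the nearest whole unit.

Annual demand D = 505 × 260 = 131,300.
Production build-up factor (1 − d/p) = 1 − 505/2,640 = 0.8087.
Q* = √(2DS / (H(1 − d/p))) = √(2 × 131,300 × 888 / (8.63 × 0.8087)).
= √(233,188,800 / 6.9792) ≈ 5780.315.
Maximum inventory = Q*(1 − d/p) = 5780.315 × 0.8087 ≈ 4674.610.

I_max ≈ 4,675 modules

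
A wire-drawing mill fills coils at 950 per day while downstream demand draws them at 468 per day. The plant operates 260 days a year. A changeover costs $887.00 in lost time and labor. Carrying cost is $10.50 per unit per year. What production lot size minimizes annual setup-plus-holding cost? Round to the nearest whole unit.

Q* ≈ 6,365 coils

Annual demand D = 468 × 260 = 121,680.
Production build-up factor (1 − d/p) = 1 − 468/950 = 0.5074.
Q* = √(2DS / (H(1 − d/p))) = √(2 × 121,680 × 887 / (10.5 × 0.5074)).
= √(215,860,320 / 5.3274) ≈ 6365.464.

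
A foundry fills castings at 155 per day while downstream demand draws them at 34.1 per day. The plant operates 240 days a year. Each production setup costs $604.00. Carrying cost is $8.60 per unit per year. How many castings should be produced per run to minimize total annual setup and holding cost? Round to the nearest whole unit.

Annual demand D = 34.1 × 240 = 8,184.
Production build-up factor (1 − d/p) = 1 − 34.1/155 = 0.7800.
Q* = √(2DS / (H(1 − d/p))) = √(2 × 8,184 × 604 / (8.6 × 0.7800)).
= √(9,886,272 / 6.708) ≈ 1214.003.

Q* ≈ 1,214 castings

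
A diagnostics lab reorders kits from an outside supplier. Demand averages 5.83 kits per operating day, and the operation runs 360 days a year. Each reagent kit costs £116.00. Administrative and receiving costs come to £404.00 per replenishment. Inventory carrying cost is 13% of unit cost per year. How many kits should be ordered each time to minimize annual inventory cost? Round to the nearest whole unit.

Q* ≈ 335 kits

Annual demand D = 5.83 × 360 = 2,098.8.
Holding cost H = 0.13 × £116.00 = £15.0800 per unit per year.
EOQ = √(2DS / H) = √(2 × 2,098.8 × 404 / 15.08).
= √(1,695,830.4 / 15.08) = √112,455.5968 ≈ 335.344.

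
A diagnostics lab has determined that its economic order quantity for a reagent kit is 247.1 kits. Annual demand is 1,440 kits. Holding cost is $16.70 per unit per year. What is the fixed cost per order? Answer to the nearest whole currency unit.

S ≈ $354

The basic EOQ model gives Q* = √(2DS/H); rearrange for the unknown.
From Q* = √(2DS/H): S = Q*²H / (2D) = 247.1² × 16.7 / (2 × 1,440) = 354.0540.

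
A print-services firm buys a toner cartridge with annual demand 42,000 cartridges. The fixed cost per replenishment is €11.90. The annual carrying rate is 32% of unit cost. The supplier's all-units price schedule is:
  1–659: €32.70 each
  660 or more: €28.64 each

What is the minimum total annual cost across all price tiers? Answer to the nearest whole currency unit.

Holding cost per unit per year at price C is H = 0.32·C.
Candidates are each tier's EOQ (if it falls in that tier) and each price-break quantity.
EOQ at €32.70 = 309.1 (feasible in tier 1): TC = 42,000×€32.70 + (42,000/309.1)×11.9 + (309.1/2)×0.32×€32.70 = €1,376,634.16.
EOQ at €28.64 = 330.3 < 660, so use break Q=660: TC = 42,000×€28.64 + (42,000/660.0)×11.9 + (660.0/2)×0.32×€28.64 = €1,206,661.66.
Lowest total cost among the candidates is at Q = 660.0.

TC* ≈ €1,206,662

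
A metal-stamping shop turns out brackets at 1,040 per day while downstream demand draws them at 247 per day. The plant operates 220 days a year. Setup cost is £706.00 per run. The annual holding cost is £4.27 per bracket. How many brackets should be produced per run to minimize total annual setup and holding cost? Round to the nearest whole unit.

Q* ≈ 4,854 brackets

Annual demand D = 247 × 220 = 54,340.
Production build-up factor (1 − d/p) = 1 − 247/1,040 = 0.7625.
Q* = √(2DS / (H(1 − d/p))) = √(2 × 54,340 × 706 / (4.27 × 0.7625)).
= √(76,728,080 / 3.2559) ≈ 4854.487.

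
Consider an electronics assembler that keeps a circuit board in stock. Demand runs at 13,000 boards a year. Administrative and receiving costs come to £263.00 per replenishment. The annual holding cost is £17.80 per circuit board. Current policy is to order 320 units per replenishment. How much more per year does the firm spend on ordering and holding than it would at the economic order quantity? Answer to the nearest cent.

EOQ = √(2DS/H) = √(2 × 13,000 × 263 / 17.8) ≈ 619.80.
Cost at Q* = (D/Q*)S + (Q*/2)H = √(2DSH) ≈ £11,032.52.
Cost at Q = 320: (13,000/320)×263 + (320/2)×17.8 = £10,684.38 + £2,848.00 = £13,532.38.
Excess = £13,532.38 − £11,032.52 = £2,499.86.

Extra cost ≈ £2,499.86 per year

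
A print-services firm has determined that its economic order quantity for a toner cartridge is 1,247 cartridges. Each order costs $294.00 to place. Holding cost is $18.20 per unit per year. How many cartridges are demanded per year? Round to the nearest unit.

Invert the EOQ relation Q*² = 2DS/H.
From Q* = √(2DS/H): D = Q*²H / (2S) = 1,247² × 18.2 / (2 × 294) = 48131.231.

D ≈ 48,131 cartridges per year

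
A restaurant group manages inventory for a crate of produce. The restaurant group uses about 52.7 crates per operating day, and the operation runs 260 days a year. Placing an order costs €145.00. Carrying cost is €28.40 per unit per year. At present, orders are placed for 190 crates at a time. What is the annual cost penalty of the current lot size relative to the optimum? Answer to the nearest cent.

Extra cost ≈ €2,531.72 per year

Annual demand D = 52.7 × 260 = 13,702.
EOQ = √(2DS/H) = √(2 × 13,702 × 145 / 28.4) ≈ 374.05.
Cost at Q* = (D/Q*)S + (Q*/2)H = √(2DSH) ≈ €10,623.07.
Cost at Q = 190: (13,702/190)×145 + (190/2)×28.4 = €10,456.79 + €2,698.00 = €13,154.79.
Excess = €13,154.79 − €10,623.07 = €2,531.72.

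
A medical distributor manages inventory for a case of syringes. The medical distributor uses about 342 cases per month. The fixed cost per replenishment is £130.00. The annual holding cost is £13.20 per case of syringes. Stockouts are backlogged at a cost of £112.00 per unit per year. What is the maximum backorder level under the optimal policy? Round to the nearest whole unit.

S* ≈ 32 cases

Annual demand D = 342 × 12 = 4,104.
With planned backorders, Q* = √(2DS/H) · √((H+B)/B).
√(2DS/H) = √(2 × 4,104 × 130 / 13.2) = 284.317.
√((H+B)/B) = √((13.2+112)/112) = 1.0573.
Q* ≈ 300.605.
S* = Q* · H/(H+B) = 300.605 × 13.2/125.2 ≈ 31.693.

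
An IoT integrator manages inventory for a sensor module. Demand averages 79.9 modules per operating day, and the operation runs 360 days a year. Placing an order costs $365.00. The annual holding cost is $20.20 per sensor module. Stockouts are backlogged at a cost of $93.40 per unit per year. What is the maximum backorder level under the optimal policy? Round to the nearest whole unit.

Annual demand D = 79.9 × 360 = 28,764.
With planned backorders, Q* = √(2DS/H) · √((H+B)/B).
√(2DS/H) = √(2 × 28,764 × 365 / 20.2) = 1019.554.
√((H+B)/B) = √((20.2+93.4)/93.4) = 1.1028.
Q* ≈ 1124.414.
S* = Q* · H/(H+B) = 1124.414 × 20.2/113.6 ≈ 199.940.

S* ≈ 200 modules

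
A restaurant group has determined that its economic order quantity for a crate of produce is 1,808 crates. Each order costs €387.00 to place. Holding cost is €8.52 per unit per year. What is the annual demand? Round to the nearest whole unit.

D ≈ 35,983 crates per year

Squaring Q* = √(2DS/H) gives Q*² = 2DS/H.
From Q* = √(2DS/H): D = Q*²H / (2S) = 1,808² × 8.52 / (2 × 387) = 35982.844.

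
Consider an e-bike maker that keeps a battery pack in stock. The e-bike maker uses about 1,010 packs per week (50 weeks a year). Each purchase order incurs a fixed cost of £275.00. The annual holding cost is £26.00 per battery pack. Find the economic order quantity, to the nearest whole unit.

Annual demand D = 1,010 × 50 = 50,500.
EOQ = √(2DS / H) = √(2 × 50,500 × 275 / 26).
= √(27,775,000 / 26) = √1,068,269.2308 ≈ 1033.571.

Q* ≈ 1,034 packs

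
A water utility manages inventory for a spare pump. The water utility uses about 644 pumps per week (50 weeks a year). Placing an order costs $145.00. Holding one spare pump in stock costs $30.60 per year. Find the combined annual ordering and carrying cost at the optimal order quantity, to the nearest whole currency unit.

Annual demand D = 644 × 50 = 32,200.
Q* = √(2DS/H) = √(2 × 32,200 × 145 / 30.6) ≈ 552.42.
At Q*, ordering cost (D/Q*)S equals holding cost (Q*/2)H, each = √(DSH/2).
Minimum total = √(2DSH) = √(2 × 32,200 × 145 × 30.6) ≈ 16903.929.

TC* ≈ $16,904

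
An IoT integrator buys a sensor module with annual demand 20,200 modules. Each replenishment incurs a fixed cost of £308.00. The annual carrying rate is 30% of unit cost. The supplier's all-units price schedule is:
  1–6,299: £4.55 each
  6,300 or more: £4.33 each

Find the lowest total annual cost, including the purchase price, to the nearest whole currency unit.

Holding cost per unit per year at price C is H = 0.30·C.
Evaluate total cost at each tier's feasible EOQ or, if the EOQ is below the tier, at the tier's minimum quantity.
EOQ at £4.55 = 3019.3 (feasible in tier 1): TC = 20,200×£4.55 + (20,200/3019.3)×308 + (3019.3/2)×0.30×£4.55 = £96,031.28.
EOQ at £4.33 = 3095.0 < 6300, so use break Q=6300: TC = 20,200×£4.33 + (20,200/6300.0)×308 + (6300.0/2)×0.30×£4.33 = £92,545.41.
Lowest total cost among the candidates is at Q = 6300.0.

TC* ≈ £92,545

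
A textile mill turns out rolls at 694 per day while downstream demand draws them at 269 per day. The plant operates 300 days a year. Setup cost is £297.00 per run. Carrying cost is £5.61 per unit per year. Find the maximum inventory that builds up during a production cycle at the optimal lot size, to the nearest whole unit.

I_max ≈ 2,288 rolls

Annual demand D = 269 × 300 = 80,700.
Production build-up factor (1 − d/p) = 1 − 269/694 = 0.6124.
Q* = √(2DS / (H(1 − d/p))) = √(2 × 80,700 × 297 / (5.61 × 0.6124)).
= √(47,935,800 / 3.4355) ≈ 3735.372.
Maximum inventory = Q*(1 − d/p) = 3735.372 × 0.6124 ≈ 2287.512.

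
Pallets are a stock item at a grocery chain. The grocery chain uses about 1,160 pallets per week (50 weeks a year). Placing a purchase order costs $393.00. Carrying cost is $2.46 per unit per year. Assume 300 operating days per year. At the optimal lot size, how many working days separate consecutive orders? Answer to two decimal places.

T ≈ 22.27 days

Annual demand D = 1,160 × 50 = 58,000.
EOQ = √(2DS/H) = √(2 × 58,000 × 393 / 2.46) ≈ 4304.85.
Cycle time = Q*/D × 300 = 4304.85 / 58,000 × 300 ≈ 22.266 days.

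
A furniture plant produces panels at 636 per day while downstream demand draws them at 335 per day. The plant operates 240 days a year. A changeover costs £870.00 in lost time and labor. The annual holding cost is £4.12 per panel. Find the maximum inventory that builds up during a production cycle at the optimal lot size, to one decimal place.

I_max ≈ 4,008.7 panels

Annual demand D = 335 × 240 = 80,400.
Production build-up factor (1 − d/p) = 1 − 335/636 = 0.4733.
Q* = √(2DS / (H(1 − d/p))) = √(2 × 80,400 × 870 / (4.12 × 0.4733)).
= √(139,896,000 / 1.9499) ≈ 8470.311.
Maximum inventory = Q*(1 − d/p) = 8470.311 × 0.4733 ≈ 4008.748.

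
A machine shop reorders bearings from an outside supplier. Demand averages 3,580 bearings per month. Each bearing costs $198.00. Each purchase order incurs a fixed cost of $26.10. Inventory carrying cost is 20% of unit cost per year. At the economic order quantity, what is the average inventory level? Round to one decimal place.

Average inventory ≈ 119.0 bearings

Annual demand D = 3,580 × 12 = 42,960.
Holding cost H = 0.20 × $198.00 = $39.6000 per unit per year.
Q* = √(2DS/H) = √(2 × 42,960 × 26.1 / 39.6) ≈ 237.97.
Average inventory = Q*/2 ≈ 237.97 / 2 = 118.984.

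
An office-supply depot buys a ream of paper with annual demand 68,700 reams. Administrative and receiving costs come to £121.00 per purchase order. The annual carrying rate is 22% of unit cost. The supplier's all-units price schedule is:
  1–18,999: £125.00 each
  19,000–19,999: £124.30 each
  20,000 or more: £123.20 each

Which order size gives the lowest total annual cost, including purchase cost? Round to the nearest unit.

Q* ≈ 778 reams

Holding cost per unit per year at price C is H = 0.22·C.
Evaluate total cost at each tier's feasible EOQ or, if the EOQ is below the tier, at the tier's minimum quantity.
EOQ at £125.00 = 777.5 (feasible in tier 1): TC = 68,700×£125.00 + (68,700/777.5)×121 + (777.5/2)×0.22×£125.00 = £8,608,882.20.
EOQ at £124.30 = 779.7 < 19000, so use break Q=19000: TC = 68,700×£124.30 + (68,700/19000.0)×121 + (19000.0/2)×0.22×£124.30 = £8,799,634.51.
EOQ at £123.20 = 783.2 < 20000, so use break Q=20000: TC = 68,700×£123.20 + (68,700/20000.0)×121 + (20000.0/2)×0.22×£123.20 = £8,735,295.63.
Lowest total cost is £8,608,882.20 at Q = 777.5.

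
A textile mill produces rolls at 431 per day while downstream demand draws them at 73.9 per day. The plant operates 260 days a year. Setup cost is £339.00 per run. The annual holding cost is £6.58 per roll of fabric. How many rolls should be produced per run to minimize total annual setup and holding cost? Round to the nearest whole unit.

Annual demand D = 73.9 × 260 = 19,214.
Production build-up factor (1 − d/p) = 1 − 73.9/431 = 0.8285.
Q* = √(2DS / (H(1 − d/p))) = √(2 × 19,214 × 339 / (6.58 × 0.8285)).
= √(13,027,092 / 5.4518) ≈ 1545.804.

Q* ≈ 1,546 rolls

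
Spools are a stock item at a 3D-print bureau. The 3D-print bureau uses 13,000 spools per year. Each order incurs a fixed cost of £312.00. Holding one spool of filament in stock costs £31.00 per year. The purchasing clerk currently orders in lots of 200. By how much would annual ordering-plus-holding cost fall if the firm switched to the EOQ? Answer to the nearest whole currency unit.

EOQ = √(2DS/H) = √(2 × 13,000 × 312 / 31) ≈ 511.54.
Cost at Q* = (D/Q*)S + (Q*/2)H = √(2DSH) ≈ £15,857.87.
Cost at Q = 200: (13,000/200)×312 + (200/2)×31 = £20,280.00 + £3,100.00 = £23,380.00.
Excess = £23,380.00 − £15,857.87 = £7,522.13.

Extra cost ≈ £7,522 per year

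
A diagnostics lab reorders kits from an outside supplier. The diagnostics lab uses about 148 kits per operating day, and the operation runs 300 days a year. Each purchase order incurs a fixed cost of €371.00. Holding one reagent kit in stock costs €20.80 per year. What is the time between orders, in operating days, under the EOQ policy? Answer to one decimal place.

T ≈ 8.5 days

Annual demand D = 148 × 300 = 44,400.
Q* = √(2DS/H) = √(2 × 44,400 × 371 / 20.8) ≈ 1258.52.
Cycle time = Q*/D × 300 = 1258.52 / 44,400 × 300 ≈ 8.504 days.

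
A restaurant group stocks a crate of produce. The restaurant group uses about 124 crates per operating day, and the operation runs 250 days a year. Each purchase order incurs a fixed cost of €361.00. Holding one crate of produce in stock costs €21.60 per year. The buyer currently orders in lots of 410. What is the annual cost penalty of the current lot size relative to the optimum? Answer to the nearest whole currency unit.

Extra cost ≈ €9,736 per year

Annual demand D = 124 × 250 = 31,000.
EOQ = √(2DS/H) = √(2 × 31,000 × 361 / 21.6) ≈ 1017.94.
Cost at Q* = (D/Q*)S + (Q*/2)H = √(2DSH) ≈ €21,987.52.
Cost at Q = 410: (31,000/410)×361 + (410/2)×21.6 = €27,295.12 + €4,428.00 = €31,723.12.
Excess = €31,723.12 − €21,987.52 = €9,735.60.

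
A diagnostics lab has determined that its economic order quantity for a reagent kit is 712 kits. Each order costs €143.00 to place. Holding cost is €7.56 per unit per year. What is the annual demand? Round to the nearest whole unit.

D ≈ 13,400 kits per year

Squaring Q* = √(2DS/H) gives Q*² = 2DS/H.
From Q* = √(2DS/H): D = Q*²H / (2S) = 712² × 7.56 / (2 × 143) = 13400.338.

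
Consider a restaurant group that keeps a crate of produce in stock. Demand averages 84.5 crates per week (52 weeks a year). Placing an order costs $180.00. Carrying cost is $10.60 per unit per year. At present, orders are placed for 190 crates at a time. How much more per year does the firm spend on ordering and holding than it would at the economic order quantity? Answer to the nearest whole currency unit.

Extra cost ≈ $1,075 per year

Annual demand D = 84.5 × 52 = 4,394.
EOQ = √(2DS/H) = √(2 × 4,394 × 180 / 10.6) ≈ 386.30.
Cost at Q* = (D/Q*)S + (Q*/2)H = √(2DSH) ≈ $4,094.81.
Cost at Q = 190: (4,394/190)×180 + (190/2)×10.6 = $4,162.74 + $1,007.00 = $5,169.74.
Excess = $5,169.74 − $4,094.81 = $1,074.92.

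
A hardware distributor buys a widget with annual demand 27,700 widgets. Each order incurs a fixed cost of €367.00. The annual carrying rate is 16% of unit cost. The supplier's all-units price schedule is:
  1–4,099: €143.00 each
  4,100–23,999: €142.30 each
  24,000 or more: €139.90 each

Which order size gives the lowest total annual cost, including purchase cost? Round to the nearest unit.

Q* ≈ 943 widgets

Holding cost per unit per year at price C is H = 0.16·C.
Candidates are each tier's EOQ (if it falls in that tier) and each price-break quantity.
EOQ at €143.00 = 942.7 (feasible in tier 1): TC = 27,700×€143.00 + (27,700/942.7)×367 + (942.7/2)×0.16×€143.00 = €3,982,668.30.
EOQ at €142.30 = 945.0 < 4100, so use break Q=4100: TC = 27,700×€142.30 + (27,700/4100.0)×367 + (4100.0/2)×0.16×€142.30 = €3,990,863.89.
EOQ at €139.90 = 953.1 < 24000, so use break Q=24000: TC = 27,700×€139.90 + (27,700/24000.0)×367 + (24000.0/2)×0.16×€139.90 = €4,144,261.58.
Lowest total cost is €3,982,668.30 at Q = 942.7.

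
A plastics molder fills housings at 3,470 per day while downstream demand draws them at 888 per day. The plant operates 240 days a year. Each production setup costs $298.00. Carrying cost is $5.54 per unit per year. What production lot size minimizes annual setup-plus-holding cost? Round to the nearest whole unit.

Q* ≈ 5,551 housings

Annual demand D = 888 × 240 = 213,120.
Production build-up factor (1 − d/p) = 1 − 888/3,470 = 0.7441.
Q* = √(2DS / (H(1 − d/p))) = √(2 × 213,120 × 298 / (5.54 × 0.7441)).
= √(127,019,520 / 4.1223) ≈ 5550.946.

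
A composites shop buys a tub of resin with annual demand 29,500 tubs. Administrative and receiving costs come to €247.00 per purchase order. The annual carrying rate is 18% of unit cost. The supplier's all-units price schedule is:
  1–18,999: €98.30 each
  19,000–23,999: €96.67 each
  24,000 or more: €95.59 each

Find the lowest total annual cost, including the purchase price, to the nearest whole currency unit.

TC* ≈ €2,915,908

Holding cost per unit per year at price C is H = 0.18·C.
For each price level, check whether its EOQ is feasible; otherwise the best quantity at that price is the breakpoint.
EOQ at €98.30 = 907.5 (feasible in tier 1): TC = 29,500×€98.30 + (29,500/907.5)×247 + (907.5/2)×0.18×€98.30 = €2,915,907.85.
EOQ at €96.67 = 915.2 < 19000, so use break Q=19000: TC = 29,500×€96.67 + (29,500/19000.0)×247 + (19000.0/2)×0.18×€96.67 = €3,017,454.20.
EOQ at €95.59 = 920.3 < 24000, so use break Q=24000: TC = 29,500×€95.59 + (29,500/24000.0)×247 + (24000.0/2)×0.18×€95.59 = €3,026,683.00.
Lowest total cost among the candidates is at Q = 907.5.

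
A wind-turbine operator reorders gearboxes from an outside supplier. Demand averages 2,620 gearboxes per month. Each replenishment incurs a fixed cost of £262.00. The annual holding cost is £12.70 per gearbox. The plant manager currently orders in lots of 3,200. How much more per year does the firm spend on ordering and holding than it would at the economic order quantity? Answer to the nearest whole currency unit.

Annual demand D = 2,620 × 12 = 31,440.
EOQ = √(2DS/H) = √(2 × 31,440 × 262 / 12.7) ≈ 1138.95.
Cost at Q* = (D/Q*)S + (Q*/2)H = √(2DSH) ≈ £14,464.68.
Cost at Q = 3,200: (31,440/3,200)×262 + (3,200/2)×12.7 = £2,574.15 + £20,320.00 = £22,894.15.
Excess = £22,894.15 − £14,464.68 = £8,429.47.

Extra cost ≈ £8,429 per year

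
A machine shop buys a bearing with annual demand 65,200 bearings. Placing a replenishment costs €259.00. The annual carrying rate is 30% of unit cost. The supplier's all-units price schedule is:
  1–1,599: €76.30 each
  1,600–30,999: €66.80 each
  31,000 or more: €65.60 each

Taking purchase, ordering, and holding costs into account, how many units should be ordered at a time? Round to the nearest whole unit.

Q* ≈ 1,600 bearings

Holding cost per unit per year at price C is H = 0.30·C.
For each price level, check whether its EOQ is feasible; otherwise the best quantity at that price is the breakpoint.
EOQ at €76.30 = 1214.7 (feasible in tier 1): TC = 65,200×€76.30 + (65,200/1214.7)×259 + (1214.7/2)×0.30×€76.30 = €5,002,564.27.
EOQ at €66.80 = 1298.2 < 1600, so use break Q=1600: TC = 65,200×€66.80 + (65,200/1600.0)×259 + (1600.0/2)×0.30×€66.80 = €4,381,946.25.
EOQ at €65.60 = 1310.0 < 31000, so use break Q=31000: TC = 65,200×€65.60 + (65,200/31000.0)×259 + (31000.0/2)×0.30×€65.60 = €4,582,704.74.
Lowest total cost is €4,381,946.25 at Q = 1600.0.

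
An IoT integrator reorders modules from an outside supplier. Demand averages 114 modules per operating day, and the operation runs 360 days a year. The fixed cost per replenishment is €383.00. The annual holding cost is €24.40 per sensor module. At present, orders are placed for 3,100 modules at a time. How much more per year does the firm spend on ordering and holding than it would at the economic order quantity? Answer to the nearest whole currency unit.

Extra cost ≈ €15,195 per year

Annual demand D = 114 × 360 = 41,040.
EOQ = √(2DS/H) = √(2 × 41,040 × 383 / 24.4) ≈ 1135.07.
Cost at Q* = (D/Q*)S + (Q*/2)H = √(2DSH) ≈ €27,695.74.
Cost at Q = 3,100: (41,040/3,100)×383 + (3,100/2)×24.4 = €5,070.43 + €37,820.00 = €42,890.43.
Excess = €42,890.43 − €27,695.74 = €15,194.69.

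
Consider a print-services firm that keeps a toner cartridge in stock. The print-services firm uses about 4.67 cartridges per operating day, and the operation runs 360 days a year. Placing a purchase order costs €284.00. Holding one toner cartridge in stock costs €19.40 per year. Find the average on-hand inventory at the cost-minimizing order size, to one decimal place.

Annual demand D = 4.67 × 360 = 1,681.2.
Q* = √(2DS/H) = √(2 × 1,681.2 × 284 / 19.4) ≈ 221.86.
Average inventory = Q*/2 ≈ 221.86 / 2 = 110.931.

Average inventory ≈ 110.9 cartridges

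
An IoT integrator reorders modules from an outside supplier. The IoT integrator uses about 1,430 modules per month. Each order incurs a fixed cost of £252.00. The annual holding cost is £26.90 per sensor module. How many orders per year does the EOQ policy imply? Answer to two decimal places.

Annual demand D = 1,430 × 12 = 17,160.
The optimal lot size = √(2DS/H) = √(2 × 17,160 × 252 / 26.9) ≈ 567.02.
Orders per year = D / Q* = 17,160 / 567.02 ≈ 30.264.

N ≈ 30.26 orders per year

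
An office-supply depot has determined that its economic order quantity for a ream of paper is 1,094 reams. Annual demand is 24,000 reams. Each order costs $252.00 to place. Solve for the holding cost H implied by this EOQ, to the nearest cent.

H ≈ $10.11

The basic EOQ model gives Q* = √(2DS/H); rearrange for the unknown.
From Q* = √(2DS/H): H = 2DS / Q*² = 2 × 24,000 × 252 / 1,094² = 10.1066.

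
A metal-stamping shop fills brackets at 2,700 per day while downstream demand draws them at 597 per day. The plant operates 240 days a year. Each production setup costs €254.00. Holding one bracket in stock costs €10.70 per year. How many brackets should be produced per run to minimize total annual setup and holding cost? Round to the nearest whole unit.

Q* ≈ 2,955 brackets

Annual demand D = 597 × 240 = 143,280.
Production build-up factor (1 − d/p) = 1 − 597/2,700 = 0.7789.
Q* = √(2DS / (H(1 − d/p))) = √(2 × 143,280 × 254 / (10.7 × 0.7789)).
= √(72,786,240 / 8.3341) ≈ 2955.255.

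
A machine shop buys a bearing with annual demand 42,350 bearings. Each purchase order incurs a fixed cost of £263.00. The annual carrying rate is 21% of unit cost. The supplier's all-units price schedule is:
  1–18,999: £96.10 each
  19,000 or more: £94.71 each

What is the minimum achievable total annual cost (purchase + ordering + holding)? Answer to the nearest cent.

TC* ≈ £4,091,037.69

Holding cost per unit per year at price C is H = 0.21·C.
Candidates are each tier's EOQ (if it falls in that tier) and each price-break quantity.
EOQ at £96.10 = 1050.6 (feasible in tier 1): TC = 42,350×£96.10 + (42,350/1050.6)×263 + (1050.6/2)×0.21×£96.10 = £4,091,037.69.
EOQ at £94.71 = 1058.3 < 19000, so use break Q=19000: TC = 42,350×£94.71 + (42,350/19000.0)×263 + (19000.0/2)×0.21×£94.71 = £4,200,501.16.
Lowest total cost among the candidates is at Q = 1050.6.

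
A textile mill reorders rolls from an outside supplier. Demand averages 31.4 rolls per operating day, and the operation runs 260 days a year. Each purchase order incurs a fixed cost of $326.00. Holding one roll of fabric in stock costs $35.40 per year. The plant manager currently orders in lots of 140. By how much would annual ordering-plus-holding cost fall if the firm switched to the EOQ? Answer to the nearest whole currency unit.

Annual demand D = 31.4 × 260 = 8,164.
EOQ = √(2DS/H) = √(2 × 8,164 × 326 / 35.4) ≈ 387.77.
Cost at Q* = (D/Q*)S + (Q*/2)H = √(2DSH) ≈ $13,727.04.
Cost at Q = 140: (8,164/140)×326 + (140/2)×35.4 = $19,010.46 + $2,478.00 = $21,488.46.
Excess = $21,488.46 − $13,727.04 = $7,761.42.

Extra cost ≈ $7,761 per year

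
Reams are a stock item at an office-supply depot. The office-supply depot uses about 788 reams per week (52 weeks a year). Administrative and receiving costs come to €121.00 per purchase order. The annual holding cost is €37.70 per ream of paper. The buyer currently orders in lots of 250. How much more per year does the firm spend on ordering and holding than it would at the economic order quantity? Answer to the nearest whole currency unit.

Extra cost ≈ €5,210 per year

Annual demand D = 788 × 52 = 40,976.
EOQ = √(2DS/H) = √(2 × 40,976 × 121 / 37.7) ≈ 512.86.
Cost at Q* = (D/Q*)S + (Q*/2)H = √(2DSH) ≈ €19,334.95.
Cost at Q = 250: (40,976/250)×121 + (250/2)×37.7 = €19,832.38 + €4,712.50 = €24,544.88.
Excess = €24,544.88 − €19,334.95 = €5,209.93.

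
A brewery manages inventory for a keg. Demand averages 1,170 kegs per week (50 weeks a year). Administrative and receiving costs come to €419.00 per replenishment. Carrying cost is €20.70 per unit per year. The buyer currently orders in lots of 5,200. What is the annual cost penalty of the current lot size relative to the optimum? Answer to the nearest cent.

Annual demand D = 1,170 × 50 = 58,500.
EOQ = √(2DS/H) = √(2 × 58,500 × 419 / 20.7) ≈ 1538.92.
Cost at Q* = (D/Q*)S + (Q*/2)H = √(2DSH) ≈ €31,855.55.
Cost at Q = 5,200: (58,500/5,200)×419 + (5,200/2)×20.7 = €4,713.75 + €53,820.00 = €58,533.75.
Excess = €58,533.75 − €31,855.55 = €26,678.20.

Extra cost ≈ €26,678.20 per year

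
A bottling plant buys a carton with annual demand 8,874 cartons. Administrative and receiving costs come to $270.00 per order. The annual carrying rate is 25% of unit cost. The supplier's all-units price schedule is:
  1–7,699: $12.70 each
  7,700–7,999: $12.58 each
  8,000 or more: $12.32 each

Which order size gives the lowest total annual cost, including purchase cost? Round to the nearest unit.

Q* ≈ 1,229 cartons

Holding cost per unit per year at price C is H = 0.25·C.
For each price level, check whether its EOQ is feasible; otherwise the best quantity at that price is the breakpoint.
EOQ at $12.70 = 1228.5 (feasible in tier 1): TC = 8,874×$12.70 + (8,874/1228.5)×270 + (1228.5/2)×0.25×$12.70 = $116,600.37.
EOQ at $12.58 = 1234.4 < 7700, so use break Q=7700: TC = 8,874×$12.58 + (8,874/7700.0)×270 + (7700.0/2)×0.25×$12.58 = $124,054.34.
EOQ at $12.32 = 1247.3 < 8000, so use break Q=8000: TC = 8,874×$12.32 + (8,874/8000.0)×270 + (8000.0/2)×0.25×$12.32 = $121,947.18.
Lowest total cost is $116,600.37 at Q = 1228.5.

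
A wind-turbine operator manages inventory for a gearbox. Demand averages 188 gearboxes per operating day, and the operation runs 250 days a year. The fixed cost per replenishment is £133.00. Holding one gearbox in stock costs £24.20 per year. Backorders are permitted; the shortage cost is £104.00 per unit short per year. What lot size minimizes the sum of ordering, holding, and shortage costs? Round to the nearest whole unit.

Annual demand D = 188 × 250 = 47,000.
With planned backorders, Q* = √(2DS/H) · √((H+B)/B).
√(2DS/H) = √(2 × 47,000 × 133 / 24.2) = 718.757.
√((H+B)/B) = √((24.2+104)/104) = 1.1103.
Q* ≈ 798.012.

Q* ≈ 798 gearboxes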